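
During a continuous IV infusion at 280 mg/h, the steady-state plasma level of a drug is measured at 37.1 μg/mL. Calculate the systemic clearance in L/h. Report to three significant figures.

7.55 L/h

At steady state, infusion rate = CL × Css, so CL = rate / Css.
CL = 280 / 37.1 = 7.547 L/h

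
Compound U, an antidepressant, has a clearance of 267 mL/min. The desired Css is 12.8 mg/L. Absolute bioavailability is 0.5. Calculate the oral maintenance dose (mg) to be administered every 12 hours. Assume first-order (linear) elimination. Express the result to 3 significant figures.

4920 mg

CL = 267 mL/min = 267 × 0.06 = 16.02 L/h
D = CL × Css × τ / F = 16.02 × 12.8 × 12 / 0.5 = 4921 mg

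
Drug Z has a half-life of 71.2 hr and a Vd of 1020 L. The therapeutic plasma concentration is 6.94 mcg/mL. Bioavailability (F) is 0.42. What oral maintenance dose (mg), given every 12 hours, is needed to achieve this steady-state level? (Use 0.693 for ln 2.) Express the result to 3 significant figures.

k = 0.693/71.2 = 0.009733 h⁻¹, so CL = k·Vd = 0.009733 × 1020 = 9.928 L/h
D = CL × Css × τ / F = 9.928 × 6.94 × 12 / 0.42 = 1969 mg

1970 mg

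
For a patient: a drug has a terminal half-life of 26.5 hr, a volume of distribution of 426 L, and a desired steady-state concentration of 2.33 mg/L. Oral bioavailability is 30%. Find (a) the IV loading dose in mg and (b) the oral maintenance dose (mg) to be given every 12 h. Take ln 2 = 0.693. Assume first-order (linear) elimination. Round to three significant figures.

LD = Vd × C = 426.0 × 2.33 = 992.6 mg
CL = 0.693 × Vd / t½ = 0.693 × 426.0 / 26.5 = 11.14 L/h
D = CL × Css × τ / F = 11.14 × 2.33 × 12 / 0.3 = 1038 mg

(a) 993 mg; (b) 1040 mg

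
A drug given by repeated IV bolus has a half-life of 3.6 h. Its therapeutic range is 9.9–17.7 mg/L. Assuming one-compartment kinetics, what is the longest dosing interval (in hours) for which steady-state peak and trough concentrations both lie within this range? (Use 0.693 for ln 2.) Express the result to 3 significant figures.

k = 0.693 / t½ = 0.693 / 3.6 = 0.1925 h⁻¹
Between IV bolus doses, concentration decays as C = C₀·e^(−kτ), so C_peak/C_trough = e^(kτ).
τ_max = ln(C_peak/C_trough) / k = ln(17.7/9.9) / 0.1925 = 0.5810 / 0.1925 = 3.018 h

3.02 h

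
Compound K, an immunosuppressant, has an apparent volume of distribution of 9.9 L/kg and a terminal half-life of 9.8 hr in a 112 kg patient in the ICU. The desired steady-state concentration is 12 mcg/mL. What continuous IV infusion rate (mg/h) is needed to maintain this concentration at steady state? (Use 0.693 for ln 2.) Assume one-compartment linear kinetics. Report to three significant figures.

Total Vd = 9.9 × 112 = 1109 L
CL = 0.693 × Vd / t½ = 0.693 × 1109 / 9.8 = 78.42 L/h
Infusion rate = CL × Css = 78.42 × 12 = 941.0 mg/h

941 mg/h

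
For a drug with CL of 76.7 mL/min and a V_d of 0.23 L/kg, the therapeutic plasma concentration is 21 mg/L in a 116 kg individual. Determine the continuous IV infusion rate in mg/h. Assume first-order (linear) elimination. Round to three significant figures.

Convert clearance: 76.7 mL/min × 60 min/h ÷ 1000 mL/L = 4.602 L/h
Rate = CL × Css = 4.602 × 21 = 96.64 mg/h

96.6 mg/h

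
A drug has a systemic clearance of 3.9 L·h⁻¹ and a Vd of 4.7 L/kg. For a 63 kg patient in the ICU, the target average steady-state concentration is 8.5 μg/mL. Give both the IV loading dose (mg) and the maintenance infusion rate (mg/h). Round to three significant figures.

(a) 2520 mg; (b) 33.2 mg/h

Vd(total) = 63 kg × 4.7 L/kg = 296.1 L
Loading dose = Vd × C = 296.1 × 8.5 = 2517 mg
Infusion rate = 3.900 L/h × 8.5 mg/L = 33.15 mg/h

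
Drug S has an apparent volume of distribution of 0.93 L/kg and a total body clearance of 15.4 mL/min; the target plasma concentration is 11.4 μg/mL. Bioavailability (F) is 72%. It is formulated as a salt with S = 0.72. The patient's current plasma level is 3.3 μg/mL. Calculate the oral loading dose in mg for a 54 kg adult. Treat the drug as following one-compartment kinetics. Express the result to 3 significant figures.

785 mg

Vd = 0.93 L/kg × 54 kg = 50.22 L
Concentration deficit ΔC = 11.4 − 3.3 = 8.100 mg/L
LD = Vd × ΔC / F / S = 50.22 × 8.100 / 0.72 / 0.72 = 784.7 mg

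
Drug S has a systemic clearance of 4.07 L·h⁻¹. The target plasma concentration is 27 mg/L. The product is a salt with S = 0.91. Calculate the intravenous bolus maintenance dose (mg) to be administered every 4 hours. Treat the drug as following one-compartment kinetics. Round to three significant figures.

483 mg

At steady state, dose per interval replaces the amount cleared in that interval: S·D/τ = CL·Css.
D = CL × Css × τ / S = 4.070 × 27 × 4 / 0.91 = 483.0 mg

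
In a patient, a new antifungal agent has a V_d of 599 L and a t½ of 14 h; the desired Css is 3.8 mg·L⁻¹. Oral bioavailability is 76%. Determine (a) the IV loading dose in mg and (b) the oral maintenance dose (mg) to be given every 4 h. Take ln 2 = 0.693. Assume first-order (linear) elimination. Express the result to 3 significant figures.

(a) 2280 mg; (b) 593 mg

LD = Vd × C = 599.0 × 3.8 = 2276 mg
CL = 0.693 × Vd / t½ = 0.693 × 599.0 / 14 = 29.65 L/h
D = CL × Css × τ / F = 29.65 × 3.8 × 4 / 0.76 = 593.0 mg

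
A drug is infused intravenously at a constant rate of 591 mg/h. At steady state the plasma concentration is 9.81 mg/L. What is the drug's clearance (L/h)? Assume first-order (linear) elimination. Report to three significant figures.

At steady state, infusion rate = CL × Css, so CL = rate / Css.
CL = 591 / 9.81 = 60.24 L/h

60.2 L/h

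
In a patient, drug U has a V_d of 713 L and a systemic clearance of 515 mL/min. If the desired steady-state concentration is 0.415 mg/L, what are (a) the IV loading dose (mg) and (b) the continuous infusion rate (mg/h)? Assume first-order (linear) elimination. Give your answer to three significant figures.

(a) 296 mg; (b) 12.8 mg/h

LD = Vd · C_target = 713.0 × 0.415 = 295.9 mg
CL = 515 mL/min = 515 × 0.06 = 30.90 L/h
Maintenance: replace elimination → rate = CL × Css = 30.90 × 0.415 = 12.82 mg/h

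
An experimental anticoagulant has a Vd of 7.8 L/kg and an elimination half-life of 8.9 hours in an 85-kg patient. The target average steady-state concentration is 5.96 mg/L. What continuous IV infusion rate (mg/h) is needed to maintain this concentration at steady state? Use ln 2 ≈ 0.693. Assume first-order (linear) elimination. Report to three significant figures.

308 mg/h

Total Vd = 7.8 × 85 = 663.0 L
k = 0.693/8.9 = 0.07787 h⁻¹, so CL = k·Vd = 0.07787 × 663.0 = 51.63 L/h
Infusion rate = CL × Css = 51.63 × 5.96 = 307.7 mg/h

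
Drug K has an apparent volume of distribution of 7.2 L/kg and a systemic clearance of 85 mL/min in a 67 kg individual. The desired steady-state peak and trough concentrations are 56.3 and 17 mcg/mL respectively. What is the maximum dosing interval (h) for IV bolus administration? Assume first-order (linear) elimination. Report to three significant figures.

113 h

Vd(total) = 67 kg × 7.2 L/kg = 482.4 L
Convert clearance: 85 mL/min × 60 min/h ÷ 1000 mL/L = 5.100 L/h
k = CL / Vd = 5.100 / 482.4 = 0.01057 h⁻¹
Between IV bolus doses, concentration decays as C = C₀·e^(−kτ), so C_peak/C_trough = e^(kτ).
τ_max = ln(C_peak/C_trough) / k = ln(56.3/17) / 0.01057 = 1.197 / 0.01057 = 113.2 h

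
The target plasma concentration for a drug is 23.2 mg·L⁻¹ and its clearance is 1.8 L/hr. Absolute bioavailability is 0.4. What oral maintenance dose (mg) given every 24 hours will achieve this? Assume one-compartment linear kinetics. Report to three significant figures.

2510 mg

At steady state, dose per interval replaces the amount cleared in that interval: F·D/τ = CL·Css.
D = CL × Css × τ / F = 1.800 × 23.2 × 24 / 0.4 = 2506 mg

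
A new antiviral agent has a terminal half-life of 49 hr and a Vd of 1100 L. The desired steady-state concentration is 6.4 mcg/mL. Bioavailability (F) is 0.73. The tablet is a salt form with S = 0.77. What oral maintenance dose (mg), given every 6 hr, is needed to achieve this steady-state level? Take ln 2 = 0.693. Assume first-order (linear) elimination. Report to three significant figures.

CL = 0.693 × Vd / t½ = 0.693 × 1100 / 49 = 15.56 L/h
D = CL × Css × τ / F / S = 15.56 × 6.4 × 6 / 0.73 / 0.77 = 1063 mg

1060 mg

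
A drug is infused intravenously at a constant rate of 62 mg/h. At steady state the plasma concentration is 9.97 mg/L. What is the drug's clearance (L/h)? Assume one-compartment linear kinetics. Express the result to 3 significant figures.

At steady state, infusion rate = CL × Css, so CL = rate / Css.
CL = 62 / 9.97 = 6.219 L/h

6.22 L/h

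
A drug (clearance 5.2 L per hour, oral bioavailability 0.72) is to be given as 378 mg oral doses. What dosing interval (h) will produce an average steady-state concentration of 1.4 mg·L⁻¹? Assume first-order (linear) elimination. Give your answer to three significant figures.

37.4 h

F·D/τ = CL·Css → τ = F·D / (CL·Css).
τ = 0.72 × 378 / (5.2 × 1.4) = 37.38 h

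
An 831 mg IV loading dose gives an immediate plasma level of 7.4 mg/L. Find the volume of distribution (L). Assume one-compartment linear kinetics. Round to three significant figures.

Immediately after an IV bolus, C₀ = Dose / Vd, so Vd = Dose / C₀.
Vd = 831 / 7.4 = 112.3 L

112 L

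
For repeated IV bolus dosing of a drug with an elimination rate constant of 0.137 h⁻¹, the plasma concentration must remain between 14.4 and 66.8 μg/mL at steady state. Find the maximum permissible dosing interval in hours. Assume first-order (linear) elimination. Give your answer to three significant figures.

Between IV bolus doses, concentration decays as C = C₀·e^(−kτ), so C_peak/C_trough = e^(kτ).
τ_max = ln(C_peak/C_trough) / k = ln(66.8/14.4) / 0.1370 = 1.534 / 0.1370 = 11.20 h

11.2 h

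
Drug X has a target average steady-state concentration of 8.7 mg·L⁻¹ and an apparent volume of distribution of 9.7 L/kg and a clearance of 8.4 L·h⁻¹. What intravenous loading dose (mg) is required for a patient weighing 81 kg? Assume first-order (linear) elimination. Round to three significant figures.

6840 mg

Vd = 9.7 L/kg × 81 kg = 785.7 L
Loading dose depends on Vd (not clearance): it fills the distribution volume.
LD = Vd × C = 785.7 × 8.700 = 6836 mg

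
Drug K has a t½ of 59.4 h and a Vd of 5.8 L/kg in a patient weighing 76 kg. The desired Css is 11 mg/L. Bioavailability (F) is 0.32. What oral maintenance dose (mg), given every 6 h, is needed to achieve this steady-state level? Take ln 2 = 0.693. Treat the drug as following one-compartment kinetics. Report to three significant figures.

1060 mg

Total Vd = 5.8 × 76 = 440.8 L
CL = ln 2 · Vd / t½ = 0.693 × 440.8 / 59.4 = 5.143 L/h
D = CL × Css × τ / F = 5.143 × 11 × 6 / 0.32 = 1061 mg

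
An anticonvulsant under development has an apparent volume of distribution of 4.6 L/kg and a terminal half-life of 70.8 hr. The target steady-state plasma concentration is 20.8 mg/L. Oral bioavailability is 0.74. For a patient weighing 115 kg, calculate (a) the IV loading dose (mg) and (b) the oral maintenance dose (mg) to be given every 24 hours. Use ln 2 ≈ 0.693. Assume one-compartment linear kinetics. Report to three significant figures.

Vd(total) = 115 kg × 4.6 L/kg = 529.0 L
LD = Vd × C = 529.0 × 20.8 = 11000 mg
CL = 0.693 × Vd / t½ = 0.693 × 529.0 / 70.8 = 5.178 L/h
D = CL × Css × τ / F = 5.178 × 20.8 × 24 / 0.74 = 3493 mg

(a) 11000 mg; (b) 3490 mg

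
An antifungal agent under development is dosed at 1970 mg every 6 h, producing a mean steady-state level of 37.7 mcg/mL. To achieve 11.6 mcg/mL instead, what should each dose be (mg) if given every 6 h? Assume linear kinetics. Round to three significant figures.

606 mg

For first-order elimination, Css ∝ F·D/(CL·τ); F and CL are unchanged, so Css ∝ D/τ.
D₂ = D₁ × (Css,target / Css,current) = 1970 × 11.6/37.7 = 606.2 mg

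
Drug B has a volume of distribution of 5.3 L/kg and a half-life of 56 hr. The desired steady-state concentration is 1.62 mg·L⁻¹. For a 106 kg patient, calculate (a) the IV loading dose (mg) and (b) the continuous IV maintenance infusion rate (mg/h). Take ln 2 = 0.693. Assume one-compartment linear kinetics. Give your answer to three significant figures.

(a) 910 mg; (b) 11.3 mg/h

Vd(total) = 106 kg × 5.3 L/kg = 561.8 L
LD = Vd × C = 561.8 × 1.62 = 910.1 mg
CL = 0.693 × Vd / t½ = 0.693 × 561.8 / 56 = 6.952 L/h
Infusion rate = CL × Css = 6.952 × 1.62 = 11.26 mg/h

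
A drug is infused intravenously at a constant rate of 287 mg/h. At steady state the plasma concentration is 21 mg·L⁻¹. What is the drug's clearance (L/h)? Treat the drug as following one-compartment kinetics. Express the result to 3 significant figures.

At steady state, infusion rate = CL × Css, so CL = rate / Css.
CL = 287 / 21 = 13.67 L/h

13.7 L/h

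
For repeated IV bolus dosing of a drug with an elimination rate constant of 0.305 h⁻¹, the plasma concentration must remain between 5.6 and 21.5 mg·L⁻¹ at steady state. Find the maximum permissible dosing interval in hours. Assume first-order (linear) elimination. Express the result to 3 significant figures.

Between IV bolus doses, concentration decays as C = C₀·e^(−kτ), so C_peak/C_trough = e^(kτ).
τ_max = ln(C_peak/C_trough) / k = ln(21.5/5.6) / 0.3050 = 1.345 / 0.3050 = 4.410 h

4.41 h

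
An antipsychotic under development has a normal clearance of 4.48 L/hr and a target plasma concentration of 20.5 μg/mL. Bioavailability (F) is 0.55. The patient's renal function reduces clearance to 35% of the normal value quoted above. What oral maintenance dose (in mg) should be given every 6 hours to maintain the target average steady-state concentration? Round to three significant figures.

Patient clearance = 0.35 × 4.480 = 1.568 L/h
D = CL × Css × τ / F = 1.568 × 20.5 × 6 / 0.55 = 350.7 mg

351 mg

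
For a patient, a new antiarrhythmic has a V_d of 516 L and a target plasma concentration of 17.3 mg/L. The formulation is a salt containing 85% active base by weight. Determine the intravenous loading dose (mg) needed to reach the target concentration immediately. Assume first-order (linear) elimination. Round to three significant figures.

LD = Vd × C / S = 516.0 × 17.30 / 0.85 = 10500 mg

10500 mg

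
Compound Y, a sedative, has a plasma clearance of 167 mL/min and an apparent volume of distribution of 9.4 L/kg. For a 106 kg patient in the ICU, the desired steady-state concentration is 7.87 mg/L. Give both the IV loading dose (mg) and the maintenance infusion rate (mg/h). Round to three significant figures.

Vd(total) = 106 kg × 9.4 L/kg = 996.4 L
LD = Vd · C_target = 996.4 × 7.87 = 7842 mg
CL = 167 mL/min × 60/1000 = 10.02 L/h
Maintenance infusion rate = CL × Css = 10.02 × 7.87 = 78.86 mg/h

(a) 7840 mg; (b) 78.9 mg/h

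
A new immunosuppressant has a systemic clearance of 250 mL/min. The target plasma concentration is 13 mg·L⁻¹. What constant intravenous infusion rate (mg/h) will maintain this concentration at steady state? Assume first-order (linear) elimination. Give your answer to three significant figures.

195 mg/h

Convert clearance: 250 mL/min × 60 min/h ÷ 1000 mL/L = 15.00 L/h
R₀ = 15.00 × 13 = 195.0 mg/h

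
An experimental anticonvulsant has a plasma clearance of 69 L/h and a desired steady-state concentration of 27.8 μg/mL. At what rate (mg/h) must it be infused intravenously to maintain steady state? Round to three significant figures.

1920 mg/h

At steady state, infusion rate equals elimination rate: rate in = CL × Css.
R₀ = 69.00 × 27.8 = 1918 mg/h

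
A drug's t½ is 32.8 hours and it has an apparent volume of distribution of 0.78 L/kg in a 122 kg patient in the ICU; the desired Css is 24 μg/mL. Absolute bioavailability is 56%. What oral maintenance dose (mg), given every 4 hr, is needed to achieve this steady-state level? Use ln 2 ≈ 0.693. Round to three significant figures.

345 mg

Total Vd = 0.78 × 122 = 95.16 L
k = 0.693/32.8 = 0.02113 h⁻¹, so CL = k·Vd = 0.02113 × 95.16 = 2.011 L/h
D = CL × Css × τ / F = 2.011 × 24 × 4 / 0.56 = 344.7 mg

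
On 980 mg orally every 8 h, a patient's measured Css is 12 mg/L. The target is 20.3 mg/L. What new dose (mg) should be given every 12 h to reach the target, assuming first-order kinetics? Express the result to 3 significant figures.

With linear kinetics, Css is proportional to dose rate (D/τ) at fixed clearance.
D₂ = D₁ × (Css,target / Css,current) × (τ₂/τ₁) = 980 × (20.3/12) × (12/8) = 2487 mg

2490 mg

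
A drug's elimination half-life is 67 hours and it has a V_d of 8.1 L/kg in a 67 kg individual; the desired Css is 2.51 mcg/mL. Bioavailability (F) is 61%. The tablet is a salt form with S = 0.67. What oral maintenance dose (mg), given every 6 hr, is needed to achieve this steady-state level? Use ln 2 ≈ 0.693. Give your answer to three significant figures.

207 mg

Vd(total) = 67 kg × 8.1 L/kg = 542.7 L
CL = 0.693 × Vd / t½ = 0.693 × 542.7 / 67 = 5.613 L/h
D = CL × Css × τ / F / S = 5.613 × 2.51 × 6 / 0.61 / 0.67 = 206.8 mg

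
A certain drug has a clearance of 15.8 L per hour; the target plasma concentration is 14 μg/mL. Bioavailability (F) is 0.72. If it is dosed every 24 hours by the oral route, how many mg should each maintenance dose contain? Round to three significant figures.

7370 mg

D = CL × Css × τ / F = 15.80 × 14 × 24 / 0.72 = 7373 mg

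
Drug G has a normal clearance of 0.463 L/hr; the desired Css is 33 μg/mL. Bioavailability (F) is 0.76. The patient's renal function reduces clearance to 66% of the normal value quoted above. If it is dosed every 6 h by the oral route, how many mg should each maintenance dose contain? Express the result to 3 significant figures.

Patient clearance = 0.66 × 0.4630 = 0.3056 L/h
D = CL × Css × τ / F = 0.3056 × 33 × 6 / 0.76 = 79.62 mg

79.6 mg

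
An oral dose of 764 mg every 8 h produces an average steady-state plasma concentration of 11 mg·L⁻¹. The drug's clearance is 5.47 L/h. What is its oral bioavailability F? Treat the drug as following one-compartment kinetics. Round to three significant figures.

0.630

F·D/τ = CL·Css at steady state → F = CL·Css·τ / D.
F = 5.47 × 11 × 8 / 764 = 0.630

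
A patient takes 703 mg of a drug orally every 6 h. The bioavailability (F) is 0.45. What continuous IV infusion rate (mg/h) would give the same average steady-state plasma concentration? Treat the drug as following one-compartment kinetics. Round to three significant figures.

Equivalent systemic input: infusion rate = F·D/τ.
Rate = 0.45 × 703 / 6 = 52.73 mg/h

52.7 mg/h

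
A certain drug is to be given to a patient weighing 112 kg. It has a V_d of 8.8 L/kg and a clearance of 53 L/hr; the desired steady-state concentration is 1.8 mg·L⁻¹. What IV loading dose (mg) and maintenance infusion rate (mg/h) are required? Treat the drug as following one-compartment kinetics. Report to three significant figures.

Vd = 8.8 L/kg × 112 kg = 985.6 L
LD = Vd · C_target = 985.6 × 1.8 = 1774 mg
Maintenance: replace elimination → rate = CL × Css = 53.00 × 1.8 = 95.40 mg/h

(a) 1770 mg; (b) 95.4 mg/h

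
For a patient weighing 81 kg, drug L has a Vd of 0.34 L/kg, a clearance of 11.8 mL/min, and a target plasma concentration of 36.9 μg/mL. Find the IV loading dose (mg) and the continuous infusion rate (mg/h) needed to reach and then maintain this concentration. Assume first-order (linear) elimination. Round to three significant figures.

(a) 1020 mg; (b) 26.1 mg/h

Vd(total) = 81 kg × 0.34 L/kg = 27.54 L
Loading: fill Vd to C_target → 27.54 L × 36.9 mg/L = 1016 mg
CL = 11.8 mL/min = 11.8 × 0.06 = 0.7080 L/h
Maintenance infusion rate = CL × Css = 0.7080 × 36.9 = 26.13 mg/h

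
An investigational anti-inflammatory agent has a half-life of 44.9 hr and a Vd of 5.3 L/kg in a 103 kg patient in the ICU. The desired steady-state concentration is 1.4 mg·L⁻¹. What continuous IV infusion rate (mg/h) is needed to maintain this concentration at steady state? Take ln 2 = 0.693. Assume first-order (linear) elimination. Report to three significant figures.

11.8 mg/h

Vd(total) = 103 kg × 5.3 L/kg = 545.9 L
CL = 0.693 × Vd / t½ = 0.693 × 545.9 / 44.9 = 8.426 L/h
Infusion rate = CL × Css = 8.426 × 1.4 = 11.80 mg/h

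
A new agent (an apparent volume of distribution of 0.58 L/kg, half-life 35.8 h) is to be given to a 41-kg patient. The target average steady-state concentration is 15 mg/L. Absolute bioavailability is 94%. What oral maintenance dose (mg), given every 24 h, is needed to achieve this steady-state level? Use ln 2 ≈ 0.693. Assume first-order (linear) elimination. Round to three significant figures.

176 mg

Vd(total) = 41 kg × 0.58 L/kg = 23.78 L
CL = ln 2 · Vd / t½ = 0.693 × 23.78 / 35.8 = 0.4603 L/h
D = CL × Css × τ / F = 0.4603 × 15 × 24 / 0.94 = 176.3 mg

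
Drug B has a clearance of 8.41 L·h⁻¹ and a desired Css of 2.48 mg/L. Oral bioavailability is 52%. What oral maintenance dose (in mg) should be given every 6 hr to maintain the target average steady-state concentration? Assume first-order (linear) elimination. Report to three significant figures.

D = CL × Css × τ / F = 8.410 × 2.48 × 6 / 0.52 = 240.7 mg

241 mg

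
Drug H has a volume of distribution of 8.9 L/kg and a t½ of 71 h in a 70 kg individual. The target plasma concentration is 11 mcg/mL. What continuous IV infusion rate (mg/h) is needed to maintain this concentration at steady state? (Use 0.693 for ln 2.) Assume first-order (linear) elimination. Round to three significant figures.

Vd(total) = 70 kg × 8.9 L/kg = 623.0 L
CL = ln 2 · Vd / t½ = 0.693 × 623.0 / 71 = 6.081 L/h
Infusion rate = CL × Css = 6.081 × 11 = 66.89 mg/h

66.9 mg/h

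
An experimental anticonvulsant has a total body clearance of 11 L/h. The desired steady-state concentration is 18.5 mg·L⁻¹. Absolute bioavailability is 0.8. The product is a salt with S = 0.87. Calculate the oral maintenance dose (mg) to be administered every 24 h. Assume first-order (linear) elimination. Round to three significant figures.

7020 mg

D = CL × Css × τ / F / S = 11.00 × 18.5 × 24 / 0.8 / 0.87 = 7017 mg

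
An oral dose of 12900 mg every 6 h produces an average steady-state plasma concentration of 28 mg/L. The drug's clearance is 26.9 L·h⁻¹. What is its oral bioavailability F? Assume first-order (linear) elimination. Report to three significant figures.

0.350

F·D/τ = CL·Css at steady state → F = CL·Css·τ / D.
F = 26.9 × 28 × 6 / 12900 = 0.350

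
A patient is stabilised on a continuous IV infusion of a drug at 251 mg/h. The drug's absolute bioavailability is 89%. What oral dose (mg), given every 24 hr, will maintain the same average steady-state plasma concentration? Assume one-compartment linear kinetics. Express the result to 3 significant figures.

6770 mg

To maintain the same Css, the systemic dosing rate must be unchanged: F·D/τ = infusion rate.
D = rate × τ / F = 251 × 24 / 0.89 = 6769 mg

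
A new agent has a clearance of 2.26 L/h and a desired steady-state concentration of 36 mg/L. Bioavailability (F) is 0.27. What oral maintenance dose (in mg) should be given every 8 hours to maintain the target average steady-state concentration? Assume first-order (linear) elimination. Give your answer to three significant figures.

2410 mg

At steady state, dose per interval replaces the amount cleared in that interval: F·D/τ = CL·Css.
D = CL × Css × τ / F = 2.260 × 36 × 8 / 0.27 = 2411 mg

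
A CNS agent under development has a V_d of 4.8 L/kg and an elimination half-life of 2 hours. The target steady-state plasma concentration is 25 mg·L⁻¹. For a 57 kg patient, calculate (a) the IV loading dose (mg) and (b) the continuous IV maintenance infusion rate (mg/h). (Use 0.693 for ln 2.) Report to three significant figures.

(a) 6840 mg; (b) 2370 mg/h

Vd(total) = 57 kg × 4.8 L/kg = 273.6 L
LD = Vd × C = 273.6 × 25 = 6840 mg
CL = 0.693 × Vd / t½ = 0.693 × 273.6 / 2 = 94.80 L/h
Infusion rate = CL × Css = 94.80 × 25 = 2370 mg/h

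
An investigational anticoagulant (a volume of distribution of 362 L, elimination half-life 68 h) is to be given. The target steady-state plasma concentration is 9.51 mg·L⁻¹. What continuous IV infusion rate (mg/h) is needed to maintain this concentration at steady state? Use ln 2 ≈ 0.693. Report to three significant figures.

35.1 mg/h

CL = ln 2 · Vd / t½ = 0.693 × 362.0 / 68 = 3.689 L/h
Infusion rate = CL × Css = 3.689 × 9.51 = 35.08 mg/h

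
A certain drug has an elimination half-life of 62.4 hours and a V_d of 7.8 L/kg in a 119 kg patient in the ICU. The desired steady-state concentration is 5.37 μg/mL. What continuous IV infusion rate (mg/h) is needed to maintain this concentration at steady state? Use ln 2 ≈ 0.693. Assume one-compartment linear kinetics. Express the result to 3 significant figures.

55.4 mg/h

Vd = 7.8 L/kg × 119 kg = 928.2 L
k = 0.693/62.4 = 0.01111 h⁻¹, so CL = k·Vd = 0.01111 × 928.2 = 10.31 L/h
Infusion rate = CL × Css = 10.31 × 5.37 = 55.36 mg/h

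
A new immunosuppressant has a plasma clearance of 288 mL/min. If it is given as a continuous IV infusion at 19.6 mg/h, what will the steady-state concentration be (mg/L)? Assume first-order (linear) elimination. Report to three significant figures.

CL = 288 mL/min = 288 × 0.06 = 17.28 L/h
Css = rate / CL = 19.6 / 17.28 = 1.134 mg/L

1.13 mg/L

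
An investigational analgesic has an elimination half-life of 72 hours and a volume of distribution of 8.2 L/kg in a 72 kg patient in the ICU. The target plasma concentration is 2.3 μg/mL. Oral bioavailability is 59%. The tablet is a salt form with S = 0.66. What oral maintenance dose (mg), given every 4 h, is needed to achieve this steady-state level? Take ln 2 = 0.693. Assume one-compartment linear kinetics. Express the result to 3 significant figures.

Vd(total) = 72 kg × 8.2 L/kg = 590.4 L
CL = ln 2 · Vd / t½ = 0.693 × 590.4 / 72 = 5.683 L/h
D = CL × Css × τ / F / S = 5.683 × 2.3 × 4 / 0.59 / 0.66 = 134.3 mg

134 mg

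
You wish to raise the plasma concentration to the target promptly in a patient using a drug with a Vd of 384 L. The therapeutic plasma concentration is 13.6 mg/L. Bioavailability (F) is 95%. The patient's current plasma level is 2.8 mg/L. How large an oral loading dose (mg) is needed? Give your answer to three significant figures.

The loading dose fills Vd to the target concentration.
Concentration deficit ΔC = 13.6 − 2.8 = 10.80 mg/L
LD = Vd × ΔC / F = 384.0 × 10.80 / 0.95 = 4365 mg

4370 mg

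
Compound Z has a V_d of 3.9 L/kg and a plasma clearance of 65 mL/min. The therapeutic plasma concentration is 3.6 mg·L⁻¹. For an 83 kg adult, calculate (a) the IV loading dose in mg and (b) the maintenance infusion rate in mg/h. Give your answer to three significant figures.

(a) 1170 mg; (b) 14.0 mg/h

Total Vd = 3.9 × 83 = 323.7 L
Loading dose = Vd × C = 323.7 × 3.6 = 1165 mg
Convert clearance: 65 mL/min × 60 min/h ÷ 1000 mL/L = 3.900 L/h
Infusion rate = 3.900 L/h × 3.6 mg/L = 14.04 mg/h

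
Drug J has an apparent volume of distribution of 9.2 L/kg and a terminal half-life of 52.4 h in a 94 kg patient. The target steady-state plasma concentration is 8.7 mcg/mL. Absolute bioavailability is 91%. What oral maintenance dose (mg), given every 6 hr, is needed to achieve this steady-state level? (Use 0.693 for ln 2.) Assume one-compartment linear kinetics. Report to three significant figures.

656 mg

Total Vd = 9.2 × 94 = 864.8 L
CL = ln 2 · Vd / t½ = 0.693 × 864.8 / 52.4 = 11.44 L/h
D = CL × Css × τ / F = 11.44 × 8.7 × 6 / 0.91 = 656.2 mg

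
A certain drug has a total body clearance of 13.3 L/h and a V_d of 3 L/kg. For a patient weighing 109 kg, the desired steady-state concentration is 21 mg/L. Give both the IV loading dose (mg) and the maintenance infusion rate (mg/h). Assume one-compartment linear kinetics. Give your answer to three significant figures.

(a) 6870 mg; (b) 279 mg/h

Total Vd = 3 × 109 = 327.0 L
LD = Vd · C_target = 327.0 × 21 = 6867 mg
Maintenance: replace elimination → rate = CL × Css = 13.30 × 21 = 279.3 mg/h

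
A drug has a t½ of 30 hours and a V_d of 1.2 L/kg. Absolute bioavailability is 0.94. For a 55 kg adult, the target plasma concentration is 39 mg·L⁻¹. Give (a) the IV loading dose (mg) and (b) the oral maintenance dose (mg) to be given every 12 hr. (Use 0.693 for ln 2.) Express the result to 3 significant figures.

Vd(total) = 55 kg × 1.2 L/kg = 66.00 L
LD = Vd × C = 66.00 × 39 = 2574 mg
CL = 0.693 × Vd / t½ = 0.693 × 66.00 / 30 = 1.525 L/h
D = CL × Css × τ / F = 1.525 × 39 × 12 / 0.94 = 759.3 mg

(a) 2570 mg; (b) 759 mg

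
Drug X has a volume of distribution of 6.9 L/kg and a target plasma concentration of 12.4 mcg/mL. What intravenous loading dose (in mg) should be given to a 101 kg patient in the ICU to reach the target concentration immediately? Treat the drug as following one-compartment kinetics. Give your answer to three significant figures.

8640 mg

Vd = 6.9 L/kg × 101 kg = 696.9 L
LD = Vd × C = 696.9 × 12.40 = 8642 mg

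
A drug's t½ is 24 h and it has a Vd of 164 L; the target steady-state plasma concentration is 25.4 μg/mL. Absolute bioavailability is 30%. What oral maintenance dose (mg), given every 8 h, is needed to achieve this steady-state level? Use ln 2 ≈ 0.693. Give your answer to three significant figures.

3210 mg

CL = 0.693 × Vd / t½ = 0.693 × 164.0 / 24 = 4.736 L/h
D = CL × Css × τ / F = 4.736 × 25.4 × 8 / 0.3 = 3208 mg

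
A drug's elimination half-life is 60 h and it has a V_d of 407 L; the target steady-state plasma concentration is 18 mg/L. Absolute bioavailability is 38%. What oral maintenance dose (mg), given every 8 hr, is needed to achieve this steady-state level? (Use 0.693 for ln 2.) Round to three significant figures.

CL = 0.693 × Vd / t½ = 0.693 × 407.0 / 60 = 4.701 L/h
D = CL × Css × τ / F = 4.701 × 18 × 8 / 0.38 = 1781 mg

1780 mg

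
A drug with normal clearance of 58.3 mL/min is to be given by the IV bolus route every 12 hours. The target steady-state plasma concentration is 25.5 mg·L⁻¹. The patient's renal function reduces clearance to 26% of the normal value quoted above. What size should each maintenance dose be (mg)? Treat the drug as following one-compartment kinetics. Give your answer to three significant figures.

278 mg

Convert clearance: 58.3 mL/min × 60 min/h ÷ 1000 mL/L = 3.498 L/h
Patient clearance = 0.26 × 3.498 = 0.9095 L/h
D = CL × Css × τ = 0.9095 × 25.5 × 12 = 278.3 mg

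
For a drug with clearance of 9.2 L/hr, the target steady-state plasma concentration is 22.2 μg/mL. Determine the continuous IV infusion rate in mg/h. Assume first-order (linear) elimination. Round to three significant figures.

204 mg/h

At steady state, infusion rate equals elimination rate: rate in = CL × Css.
R₀ = 9.200 × 22.2 = 204.2 mg/h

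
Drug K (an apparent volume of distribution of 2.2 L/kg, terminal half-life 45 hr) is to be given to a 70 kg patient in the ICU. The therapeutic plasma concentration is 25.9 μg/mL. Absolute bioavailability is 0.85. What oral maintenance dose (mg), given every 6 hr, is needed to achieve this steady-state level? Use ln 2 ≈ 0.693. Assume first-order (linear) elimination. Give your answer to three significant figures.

434 mg

Vd(total) = 70 kg × 2.2 L/kg = 154.0 L
CL = ln 2 · Vd / t½ = 0.693 × 154.0 / 45 = 2.372 L/h
D = CL × Css × τ / F = 2.372 × 25.9 × 6 / 0.85 = 433.7 mg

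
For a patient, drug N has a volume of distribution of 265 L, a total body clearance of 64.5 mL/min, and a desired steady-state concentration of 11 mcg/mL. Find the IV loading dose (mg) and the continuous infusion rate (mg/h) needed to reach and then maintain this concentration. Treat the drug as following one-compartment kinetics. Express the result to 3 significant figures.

(a) 2920 mg; (b) 42.6 mg/h

LD = Vd · C_target = 265.0 × 11 = 2915 mg
Convert clearance: 64.5 mL/min × 60 min/h ÷ 1000 mL/L = 3.870 L/h
Infusion rate = 3.870 L/h × 11 mg/L = 42.57 mg/h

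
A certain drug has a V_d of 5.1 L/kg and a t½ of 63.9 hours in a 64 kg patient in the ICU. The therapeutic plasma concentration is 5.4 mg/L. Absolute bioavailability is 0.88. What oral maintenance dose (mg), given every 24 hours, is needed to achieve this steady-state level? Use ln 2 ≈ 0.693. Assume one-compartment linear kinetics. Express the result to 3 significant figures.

Vd = 5.1 L/kg × 64 kg = 326.4 L
CL = 0.693 × Vd / t½ = 0.693 × 326.4 / 63.9 = 3.540 L/h
D = CL × Css × τ / F = 3.540 × 5.4 × 24 / 0.88 = 521.3 mg

521 mg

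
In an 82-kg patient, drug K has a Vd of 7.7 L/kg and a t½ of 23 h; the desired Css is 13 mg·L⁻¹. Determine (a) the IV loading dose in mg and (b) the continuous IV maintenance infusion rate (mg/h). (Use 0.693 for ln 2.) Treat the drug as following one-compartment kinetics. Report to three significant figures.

(a) 8210 mg; (b) 247 mg/h

Vd(total) = 82 kg × 7.7 L/kg = 631.4 L
LD = Vd × C = 631.4 × 13 = 8208 mg
CL = 0.693 × Vd / t½ = 0.693 × 631.4 / 23 = 19.02 L/h
Infusion rate = CL × Css = 19.02 × 13 = 247.3 mg/h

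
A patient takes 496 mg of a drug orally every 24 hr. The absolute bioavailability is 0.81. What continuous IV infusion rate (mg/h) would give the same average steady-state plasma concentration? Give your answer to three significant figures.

Equivalent systemic input: infusion rate = F·D/τ.
Rate = 0.81 × 496 / 24 = 16.74 mg/h

16.7 mg/h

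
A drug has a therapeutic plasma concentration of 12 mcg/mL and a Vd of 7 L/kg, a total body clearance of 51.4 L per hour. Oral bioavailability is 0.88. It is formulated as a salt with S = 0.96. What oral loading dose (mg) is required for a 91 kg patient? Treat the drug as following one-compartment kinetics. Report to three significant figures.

9050 mg

Vd = 7 L/kg × 91 kg = 637.0 L
The loading dose fills Vd to the target concentration; clearance is irrelevant here.
LD = Vd × C / F / S = 637.0 × 12.00 / 0.88 / 0.96 = 9048 mg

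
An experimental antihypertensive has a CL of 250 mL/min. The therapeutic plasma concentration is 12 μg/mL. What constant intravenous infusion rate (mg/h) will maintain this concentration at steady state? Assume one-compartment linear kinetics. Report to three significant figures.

CL = 250 mL/min × 60/1000 = 15.00 L/h
R₀ = 15.00 × 12 = 180.0 mg/h

180 mg/h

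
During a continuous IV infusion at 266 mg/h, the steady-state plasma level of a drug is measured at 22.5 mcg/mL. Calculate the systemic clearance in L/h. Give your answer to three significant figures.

At steady state, infusion rate = CL × Css, so CL = rate / Css.
CL = 266 / 22.5 = 11.82 L/h

11.8 L/h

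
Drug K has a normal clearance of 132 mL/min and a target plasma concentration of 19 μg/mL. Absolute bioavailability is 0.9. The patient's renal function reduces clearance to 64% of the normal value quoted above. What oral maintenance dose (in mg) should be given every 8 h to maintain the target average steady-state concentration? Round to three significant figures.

856 mg

CL = 132 mL/min × 60/1000 = 7.920 L/h
Patient clearance = 0.64 × 7.920 = 5.069 L/h
D = CL × Css × τ / F = 5.069 × 19 × 8 / 0.9 = 856.1 mg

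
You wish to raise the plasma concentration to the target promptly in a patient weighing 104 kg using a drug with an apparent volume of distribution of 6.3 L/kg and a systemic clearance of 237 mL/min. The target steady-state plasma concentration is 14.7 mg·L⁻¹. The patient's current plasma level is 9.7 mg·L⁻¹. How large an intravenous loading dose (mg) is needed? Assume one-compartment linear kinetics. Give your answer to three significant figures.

Vd = 6.3 L/kg × 104 kg = 655.2 L
Loading dose depends on Vd (not clearance): it fills the distribution volume.
Concentration deficit ΔC = 14.7 − 9.7 = 5.000 mg/L
LD = Vd × ΔC = 655.2 × 5.000 = 3276 mg

3280 mg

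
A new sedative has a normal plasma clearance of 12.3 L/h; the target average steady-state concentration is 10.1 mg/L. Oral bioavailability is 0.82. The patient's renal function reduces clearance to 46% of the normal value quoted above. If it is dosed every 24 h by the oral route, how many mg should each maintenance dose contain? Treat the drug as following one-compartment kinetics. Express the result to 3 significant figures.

Patient clearance = 0.46 × 12.30 = 5.658 L/h
At steady state, dose per interval replaces the amount cleared in that interval: F·D/τ = CL·Css.
D = CL × Css × τ / F = 5.658 × 10.1 × 24 / 0.82 = 1673 mg

1670 mg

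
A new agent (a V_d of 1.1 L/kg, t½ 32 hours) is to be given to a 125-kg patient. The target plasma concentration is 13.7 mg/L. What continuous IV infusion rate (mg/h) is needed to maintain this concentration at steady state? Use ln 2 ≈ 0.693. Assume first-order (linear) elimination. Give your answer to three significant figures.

Vd = 1.1 L/kg × 125 kg = 137.5 L
k = 0.693/32 = 0.02166 h⁻¹, so CL = k·Vd = 0.02166 × 137.5 = 2.978 L/h
Infusion rate = CL × Css = 2.978 × 13.7 = 40.80 mg/h

40.8 mg/h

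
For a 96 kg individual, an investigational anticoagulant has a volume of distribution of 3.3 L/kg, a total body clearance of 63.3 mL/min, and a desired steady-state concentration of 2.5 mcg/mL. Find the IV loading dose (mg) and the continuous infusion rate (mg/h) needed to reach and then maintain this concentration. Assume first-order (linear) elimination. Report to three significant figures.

(a) 792 mg; (b) 9.50 mg/h

Total Vd = 3.3 × 96 = 316.8 L
LD = Vd · C_target = 316.8 × 2.5 = 792.0 mg
CL = 63.3 mL/min × 60/1000 = 3.798 L/h
Maintenance: replace elimination → rate = CL × Css = 3.798 × 2.5 = 9.495 mg/h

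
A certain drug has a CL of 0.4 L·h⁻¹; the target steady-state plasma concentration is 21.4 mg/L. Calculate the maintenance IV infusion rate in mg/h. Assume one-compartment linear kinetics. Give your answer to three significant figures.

8.56 mg/h

Rate = CL × Css = 0.4000 × 21.4 = 8.560 mg/h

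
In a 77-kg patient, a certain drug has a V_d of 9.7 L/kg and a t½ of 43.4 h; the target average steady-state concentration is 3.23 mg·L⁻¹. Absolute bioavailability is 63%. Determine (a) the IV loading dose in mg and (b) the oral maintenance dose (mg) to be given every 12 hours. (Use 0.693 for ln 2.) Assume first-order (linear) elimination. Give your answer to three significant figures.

Vd = 9.7 L/kg × 77 kg = 746.9 L
LD = Vd × C = 746.9 × 3.23 = 2412 mg
CL = 0.693 × Vd / t½ = 0.693 × 746.9 / 43.4 = 11.93 L/h
D = CL × Css × τ / F = 11.93 × 3.23 × 12 / 0.63 = 734.0 mg

(a) 2410 mg; (b) 734 mg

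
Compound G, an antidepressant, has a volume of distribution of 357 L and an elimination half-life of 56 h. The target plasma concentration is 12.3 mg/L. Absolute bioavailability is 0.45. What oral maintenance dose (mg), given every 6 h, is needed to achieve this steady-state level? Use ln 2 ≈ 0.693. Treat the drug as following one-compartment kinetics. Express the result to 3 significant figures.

CL = 0.693 × Vd / t½ = 0.693 × 357.0 / 56 = 4.418 L/h
D = CL × Css × τ / F = 4.418 × 12.3 × 6 / 0.45 = 724.6 mg

725 mg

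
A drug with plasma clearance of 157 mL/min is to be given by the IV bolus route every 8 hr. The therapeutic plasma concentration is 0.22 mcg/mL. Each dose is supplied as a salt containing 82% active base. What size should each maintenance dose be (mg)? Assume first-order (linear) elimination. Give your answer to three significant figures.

CL = 157 mL/min × 60/1000 = 9.420 L/h
D = CL × Css × τ / S = 9.420 × 0.22 × 8 / 0.82 = 20.22 mg

20.2 mg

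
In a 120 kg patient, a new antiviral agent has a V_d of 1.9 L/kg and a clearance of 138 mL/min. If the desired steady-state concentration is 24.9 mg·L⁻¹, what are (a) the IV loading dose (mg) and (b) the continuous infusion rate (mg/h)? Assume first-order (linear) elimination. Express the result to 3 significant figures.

(a) 5680 mg; (b) 206 mg/h

Total Vd = 1.9 × 120 = 228.0 L
Loading: fill Vd to C_target → 228.0 L × 24.9 mg/L = 5677 mg
Convert clearance: 138 mL/min × 60 min/h ÷ 1000 mL/L = 8.280 L/h
Infusion rate = 8.280 L/h × 24.9 mg/L = 206.2 mg/h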